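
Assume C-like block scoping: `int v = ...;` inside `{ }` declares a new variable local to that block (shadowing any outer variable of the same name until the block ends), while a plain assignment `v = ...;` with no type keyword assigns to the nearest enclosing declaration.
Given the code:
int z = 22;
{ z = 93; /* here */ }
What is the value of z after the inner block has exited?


Analyzing scoping rules:
Outer scope: declares z = 22
Inner block: 'z = 93;' has no type keyword, so it is an assignment to the outer z (no shadowing)
The assignment changed the outer variable itself, so the new value persists after the block -> 93
Result: 93

93


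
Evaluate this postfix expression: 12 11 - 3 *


Processing tokens left to right:
Push 12, Push 11
Pop 12 and 11, compute 12 - 11 = 1, push 1
Push 3
Pop 1 and 3, compute 1 * 3 = 3, push 3
Stack result: 3

3


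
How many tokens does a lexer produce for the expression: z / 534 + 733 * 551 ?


Scanning 'z / 534 + 733 * 551'
Token 1: 'z' -> identifier
Token 2: '/' -> operator
Token 3: '534' -> integer_literal
Token 4: '+' -> operator
Token 5: '733' -> integer_literal
Token 6: '*' -> operator
Token 7: '551' -> integer_literal
Total tokens: 7

7


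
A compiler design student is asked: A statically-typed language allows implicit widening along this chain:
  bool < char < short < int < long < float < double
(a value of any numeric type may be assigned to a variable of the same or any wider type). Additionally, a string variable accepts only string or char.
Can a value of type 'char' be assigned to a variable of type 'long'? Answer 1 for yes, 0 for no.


Target variable type: long
Source value type: char
Numeric ranks: char=1, long=4
Widening allowed iff rank(source) <= rank(target): 1 <= 4? Yes
Result: 1

1


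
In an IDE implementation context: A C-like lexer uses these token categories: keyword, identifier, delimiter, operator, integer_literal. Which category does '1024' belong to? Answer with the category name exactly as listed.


Token: '1024'
Checking categories:
  identifier: no
  integer_literal: YES
  operator: no
  keyword: no
  delimiter: no
Category: integer_literal

integer_literal


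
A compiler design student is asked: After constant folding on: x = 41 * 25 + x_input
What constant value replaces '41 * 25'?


Identifying constant sub-expression:
  Original: x = 41 * 25 + x_input
  41 and 25 are both compile-time constants
  Evaluating: 41 * 25 = 1025
  After folding: x = 1025 + x_input

1025


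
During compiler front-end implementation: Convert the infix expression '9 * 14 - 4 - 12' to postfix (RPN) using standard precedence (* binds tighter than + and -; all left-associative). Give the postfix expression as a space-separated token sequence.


Applying the shunting-yard algorithm:
  Operand 9 -> output
  Push '*' onto operator stack -> op-stack: [*]
  Operand 14 -> output
  See '-' (prec 1); top '*' (prec 2) >= it -> pop '*' to output
  Push '-' onto operator stack -> op-stack: [-]
  Operand 4 -> output
  See '-' (prec 1); top '-' (prec 1) >= it -> pop '-' to output
  Push '-' onto operator stack -> op-stack: [-]
  Operand 12 -> output
  End of input: pop '-' to output
Postfix result: 9 14 * 4 - 12 -

9 14 * 4 - 12 -


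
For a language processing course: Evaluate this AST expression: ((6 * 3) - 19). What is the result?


Expression: ((6 * 3) - 19)
Evaluating step by step:
  6 * 3 = 18
  18 - 19 = -1
Result: -1

-1


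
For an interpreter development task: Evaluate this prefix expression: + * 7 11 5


Parsing prefix expression: + * 7 11 5
Step 1: Innermost operation '* 7 11'
  7 * 11 = 77
Step 2: Outer operation '+ [77] 5'
  77 + 5 = 82

82


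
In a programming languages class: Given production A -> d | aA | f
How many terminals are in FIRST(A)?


Production: A -> d | aA | f
Examining each alternative for leading terminals:
  A -> d : first terminal = 'd'
  A -> aA : first terminal = 'a'
  A -> f : first terminal = 'f'
FIRST(A) = {a, d, f}
Count: 3

3


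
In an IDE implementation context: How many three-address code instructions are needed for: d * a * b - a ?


Expression: d * a * b - a
Generating three-address code (respecting * over +/- precedence):
  Instruction 1: t1 = d * a
  Instruction 2: t2 = t1 * b
  Instruction 3: t3 = t2 - a
Total instructions: 3

3


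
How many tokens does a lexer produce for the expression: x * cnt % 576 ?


Scanning 'x * cnt % 576'
Token 1: 'x' -> identifier
Token 2: '*' -> operator
Token 3: 'cnt' -> identifier
Token 4: '%' -> operator
Token 5: '576' -> integer_literal
Total tokens: 5

5


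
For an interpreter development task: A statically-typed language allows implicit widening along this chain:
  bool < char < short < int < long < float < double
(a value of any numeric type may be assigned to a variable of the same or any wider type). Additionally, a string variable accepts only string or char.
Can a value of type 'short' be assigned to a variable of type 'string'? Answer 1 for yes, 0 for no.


Target variable type: string
Source value type: short
Rule: string accepts only {string, char}
  source 'short' in {string, char}? No
Result: 0

0


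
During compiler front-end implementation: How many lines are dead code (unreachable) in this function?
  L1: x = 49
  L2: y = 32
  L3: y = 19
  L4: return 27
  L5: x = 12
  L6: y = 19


Analyzing control flow:
  L1: reachable (before return)
  L2: reachable (before return)
  L3: reachable (before return)
  L4: reachable (return statement)
  L5: DEAD (after return at L4)
  L6: DEAD (after return at L4)
Return at L4, total lines = 6
Dead lines: L5 through L6
Count: 2

2


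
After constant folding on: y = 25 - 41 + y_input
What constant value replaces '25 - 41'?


Identifying constant sub-expression:
  Original: y = 25 - 41 + y_input
  25 and 41 are both compile-time constants
  Evaluating: 25 - 41 = -16
  After folding: y = -16 + y_input

-16


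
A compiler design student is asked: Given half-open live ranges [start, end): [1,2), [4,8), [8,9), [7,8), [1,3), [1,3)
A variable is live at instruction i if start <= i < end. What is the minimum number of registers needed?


Live ranges:
  Var0: [1, 2)
  Var1: [4, 8)
  Var2: [8, 9)
  Var3: [7, 8)
  Var4: [1, 3)
  Var5: [1, 3)
Sweep-line events (position, delta, active):
  pos=1 start -> active=1
  pos=1 start -> active=2
  pos=1 start -> active=3
  pos=2 end -> active=2
  pos=3 end -> active=1
  pos=3 end -> active=0
  pos=4 start -> active=1
  pos=7 start -> active=2
  pos=8 end -> active=1
  pos=8 end -> active=0
  pos=8 start -> active=1
  pos=9 end -> active=0
Maximum simultaneous active: 3
Minimum registers needed: 3

3


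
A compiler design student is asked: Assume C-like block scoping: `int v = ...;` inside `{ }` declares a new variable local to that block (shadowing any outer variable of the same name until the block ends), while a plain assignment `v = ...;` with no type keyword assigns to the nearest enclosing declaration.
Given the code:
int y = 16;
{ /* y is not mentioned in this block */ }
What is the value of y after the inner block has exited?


Analyzing scoping rules:
Outer scope: declares y = 16
Inner block: y is neither redeclared nor assigned -> unchanged
After the block -> 16
Result: 16

16


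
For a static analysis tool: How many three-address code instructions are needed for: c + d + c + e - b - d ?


Expression: c + d + c + e - b - d
Generating three-address code (respecting * over +/- precedence):
  Instruction 1: t1 = c + d
  Instruction 2: t2 = t1 + c
  Instruction 3: t3 = t2 + e
  Instruction 4: t4 = t3 - b
  Instruction 5: t5 = t4 - d
Total instructions: 5

5


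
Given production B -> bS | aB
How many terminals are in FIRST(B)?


Production: B -> bS | aB
Examining each alternative for leading terminals:
  B -> bS : first terminal = 'b'
  B -> aB : first terminal = 'a'
FIRST(B) = {a, b}
Count: 2

2


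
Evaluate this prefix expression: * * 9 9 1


Parsing prefix expression: * * 9 9 1
Step 1: Innermost operation '* 9 9'
  9 * 9 = 81
Step 2: Outer operation '* [81] 1'
  81 * 1 = 81

81


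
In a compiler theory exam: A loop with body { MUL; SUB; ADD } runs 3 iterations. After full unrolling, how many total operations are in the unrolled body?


Loop body operations: MUL, SUB, ADD (3 ops per iteration)
Unrolling 3 iterations:
  Iteration 1: MUL, SUB, ADD (3 ops)
  Iteration 2: MUL, SUB, ADD (3 ops)
  Iteration 3: MUL, SUB, ADD (3 ops)
Total: 3 iterations * 3 ops/iter = 9 operations

9


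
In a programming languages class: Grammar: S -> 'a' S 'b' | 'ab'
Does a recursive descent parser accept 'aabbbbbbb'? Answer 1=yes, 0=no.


Grammar accepts strings of the form a^n b^n (n >= 1)
Word: 'aabbbbbbb'
Counting: 2 a's and 7 b's
Check: 2 == 7? No
Mismatch: a-count != b-count
Rejected

0


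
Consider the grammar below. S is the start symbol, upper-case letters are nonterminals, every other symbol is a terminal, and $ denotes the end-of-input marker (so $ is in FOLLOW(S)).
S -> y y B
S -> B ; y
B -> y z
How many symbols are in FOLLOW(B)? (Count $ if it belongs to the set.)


S is the start symbol and does not occur in any rule body, so FOLLOW(S) = {$}.
Examining every occurrence of B in a rule body:
  S -> y y B : B is at the right end -> add FOLLOW(S) = {$}
  S -> B ; y : B is followed by terminal ';' -> add ';'
  B -> y z : B does not occur in the body -> contributes nothing
FOLLOW(B) = {;, $}
Count: 2

2


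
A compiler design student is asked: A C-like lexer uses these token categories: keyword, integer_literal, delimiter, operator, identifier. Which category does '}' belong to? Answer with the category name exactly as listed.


Token: '}'
Checking categories:
  identifier: no
  integer_literal: no
  operator: no
  keyword: no
  delimiter: YES
Category: delimiter

delimiter


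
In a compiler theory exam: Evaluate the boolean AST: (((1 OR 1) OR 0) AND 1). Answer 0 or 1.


Step 1: Evaluate inner node
  1 OR 1 = 1
Step 2: Evaluate next node
  1 OR 0 = 1
Step 3: Evaluate root node
  1 AND 1 = 1

1


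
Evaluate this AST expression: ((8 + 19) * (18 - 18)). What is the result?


Expression: ((8 + 19) * (18 - 18))
Evaluating step by step:
  8 + 19 = 27
  18 - 18 = 0
  27 * 0 = 0
Result: 0

0


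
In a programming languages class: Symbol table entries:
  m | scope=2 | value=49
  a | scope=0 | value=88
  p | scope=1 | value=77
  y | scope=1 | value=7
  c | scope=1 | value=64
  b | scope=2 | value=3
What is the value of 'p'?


Searching symbol table for 'p':
  m | scope=2 | value=49
  a | scope=0 | value=88
  p | scope=1 | value=77 <- MATCH
  y | scope=1 | value=7
  c | scope=1 | value=64
  b | scope=2 | value=3
Found 'p' at scope 1 with value 77

77


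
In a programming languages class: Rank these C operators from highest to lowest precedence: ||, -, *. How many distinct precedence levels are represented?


Looking up precedence for each operator:
  || -> precedence 1
  - -> precedence 5
  * -> precedence 6
Sorted highest to lowest: *, -, ||
Distinct precedence values: [6, 5, 1]
Number of distinct levels: 3

3


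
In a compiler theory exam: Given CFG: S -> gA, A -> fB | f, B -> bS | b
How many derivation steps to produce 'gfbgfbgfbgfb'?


Grammar: S -> gA, A -> fB | f, B -> bS | b
Deriving 'gfbgfbgfbgfb':
Step 1: S -> gA => gA
Step 2: A -> fB => gfB
Step 3: B -> bS => gfbS
Step 4: S -> gA => gfbgA
Step 5: A -> fB => gfbgfB
Step 6: B -> bS => gfbgfbS
Step 7: S -> gA => gfbgfbgA
Step 8: A -> fB => gfbgfbgfB
Step 9: B -> bS => gfbgfbgfbS
Step 10: S -> gA => gfbgfbgfbgA
Step 11: A -> fB => gfbgfbgfbgfB
Step 12: B -> b => gfbgfbgfbgfb
Total derivation steps: 12

12


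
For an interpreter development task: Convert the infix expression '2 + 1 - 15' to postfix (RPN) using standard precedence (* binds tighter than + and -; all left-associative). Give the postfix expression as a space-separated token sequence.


Applying the shunting-yard algorithm:
  Operand 2 -> output
  Push '+' onto operator stack -> op-stack: [+]
  Operand 1 -> output
  See '-' (prec 1); top '+' (prec 1) >= it -> pop '+' to output
  Push '-' onto operator stack -> op-stack: [-]
  Operand 15 -> output
  End of input: pop '-' to output
Postfix result: 2 1 + 15 -

2 1 + 15 -


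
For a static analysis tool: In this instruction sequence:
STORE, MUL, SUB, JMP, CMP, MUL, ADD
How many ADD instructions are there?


Scanning instruction sequence for ADD:
  Position 1: STORE
  Position 2: MUL
  Position 3: SUB
  Position 4: JMP
  Position 5: CMP
  Position 6: MUL
  Position 7: ADD <- MATCH
Matches at positions: [7]
Total ADD count: 1

1


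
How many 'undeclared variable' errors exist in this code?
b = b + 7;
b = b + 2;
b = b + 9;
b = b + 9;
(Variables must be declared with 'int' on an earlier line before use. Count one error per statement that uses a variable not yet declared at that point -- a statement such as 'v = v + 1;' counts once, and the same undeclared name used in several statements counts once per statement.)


Scanning code line by line:
  Line 1: use 'b' -> ERROR (undeclared)
  Line 2: use 'b' -> ERROR (undeclared)
  Line 3: use 'b' -> ERROR (undeclared)
  Line 4: use 'b' -> ERROR (undeclared)
Total undeclared variable errors: 4

4


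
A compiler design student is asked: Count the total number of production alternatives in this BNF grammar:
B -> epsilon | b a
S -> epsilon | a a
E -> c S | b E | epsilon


Counting alternatives per rule:
  B: 2 alternative(s)
  S: 2 alternative(s)
  E: 3 alternative(s)
Sum: 2 + 2 + 3 = 7

7


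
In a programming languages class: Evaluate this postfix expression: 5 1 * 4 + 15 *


Processing tokens left to right:
Push 5, Push 1
Pop 5 and 1, compute 5 * 1 = 5, push 5
Push 4
Pop 5 and 4, compute 5 + 4 = 9, push 9
Push 15
Pop 9 and 15, compute 9 * 15 = 135, push 135
Stack result: 135

135


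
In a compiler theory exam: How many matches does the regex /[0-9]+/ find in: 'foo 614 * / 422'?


Pattern: /[0-9]+/ (int literals)
Input: 'foo 614 * / 422'
Scanning for matches:
  Match 1: '614'
  Match 2: '422'
Total matches: 2

2


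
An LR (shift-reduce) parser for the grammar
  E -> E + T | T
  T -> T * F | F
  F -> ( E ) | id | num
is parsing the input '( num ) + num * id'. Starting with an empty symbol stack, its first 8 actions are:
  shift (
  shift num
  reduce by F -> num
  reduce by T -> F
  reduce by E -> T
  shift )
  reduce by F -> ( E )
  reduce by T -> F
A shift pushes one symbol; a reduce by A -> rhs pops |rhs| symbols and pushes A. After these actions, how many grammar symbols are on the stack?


Tracking the symbol stack through each action:
  Action 1: shift '(' : push -> stack = [(] (size 1)
  Action 2: shift 'num' : push -> stack = [(, num] (size 2)
  Action 3: reduce by F -> num : pop 1, push F -> stack = [(, F] (size 2)
  Action 4: reduce by T -> F : pop 1, push T -> stack = [(, T] (size 2)
  Action 5: reduce by E -> T : pop 1, push E -> stack = [(, E] (size 2)
  Action 6: shift ')' : push -> stack = [(, E, )] (size 3)
  Action 7: reduce by F -> ( E ) : pop 3, push F -> stack = [F] (size 1)
  Action 8: reduce by T -> F : pop 1, push T -> stack = [T] (size 1)
Final stack size: 1

1


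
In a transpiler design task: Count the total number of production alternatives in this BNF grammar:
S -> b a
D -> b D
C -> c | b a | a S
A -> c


Counting alternatives per rule:
  S: 1 alternative(s)
  D: 1 alternative(s)
  C: 3 alternative(s)
  A: 1 alternative(s)
Sum: 1 + 1 + 3 + 1 = 6

6


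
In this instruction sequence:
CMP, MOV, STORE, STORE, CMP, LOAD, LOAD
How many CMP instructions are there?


Scanning instruction sequence for CMP:
  Position 1: CMP <- MATCH
  Position 2: MOV
  Position 3: STORE
  Position 4: STORE
  Position 5: CMP <- MATCH
  Position 6: LOAD
  Position 7: LOAD
Matches at positions: [1, 5]
Total CMP count: 2

2


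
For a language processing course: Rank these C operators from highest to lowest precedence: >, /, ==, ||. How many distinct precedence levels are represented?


Looking up precedence for each operator:
  > -> precedence 4
  / -> precedence 6
  == -> precedence 3
  || -> precedence 1
Sorted highest to lowest: /, >, ==, ||
Distinct precedence values: [6, 4, 3, 1]
Number of distinct levels: 4

4


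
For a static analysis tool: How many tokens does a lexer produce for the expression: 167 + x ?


Scanning '167 + x'
Token 1: '167' -> integer_literal
Token 2: '+' -> operator
Token 3: 'x' -> identifier
Total tokens: 3

3


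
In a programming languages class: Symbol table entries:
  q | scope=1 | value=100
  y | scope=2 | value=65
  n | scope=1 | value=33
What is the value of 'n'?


Searching symbol table for 'n':
  q | scope=1 | value=100
  y | scope=2 | value=65
  n | scope=1 | value=33 <- MATCH
Found 'n' at scope 1 with value 33

33


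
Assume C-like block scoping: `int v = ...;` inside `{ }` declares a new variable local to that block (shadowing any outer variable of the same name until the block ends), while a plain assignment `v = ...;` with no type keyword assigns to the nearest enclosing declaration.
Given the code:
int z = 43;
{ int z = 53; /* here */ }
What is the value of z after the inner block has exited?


Analyzing scoping rules:
Outer scope: declares z = 43
Inner block: 'int z = 53;' declares a NEW z that shadows the outer one
When the block exits the inner z goes out of scope; the outer z was never modified -> 43
Result: 43

43


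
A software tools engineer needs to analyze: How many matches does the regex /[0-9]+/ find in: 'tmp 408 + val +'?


Pattern: /[0-9]+/ (int literals)
Input: 'tmp 408 + val +'
Scanning for matches:
  Match 1: '408'
Total matches: 1

1


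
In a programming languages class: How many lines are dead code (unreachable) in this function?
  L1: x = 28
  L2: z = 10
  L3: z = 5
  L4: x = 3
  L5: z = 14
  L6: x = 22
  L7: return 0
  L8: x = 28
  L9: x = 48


Analyzing control flow:
  L1: reachable (before return)
  L2: reachable (before return)
  L3: reachable (before return)
  L4: reachable (before return)
  L5: reachable (before return)
  L6: reachable (before return)
  L7: reachable (return statement)
  L8: DEAD (after return at L7)
  L9: DEAD (after return at L7)
Return at L7, total lines = 9
Dead lines: L8 through L9
Count: 2

2


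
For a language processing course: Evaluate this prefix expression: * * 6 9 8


Parsing prefix expression: * * 6 9 8
Step 1: Innermost operation '* 6 9'
  6 * 9 = 54
Step 2: Outer operation '* [54] 8'
  54 * 8 = 432

432


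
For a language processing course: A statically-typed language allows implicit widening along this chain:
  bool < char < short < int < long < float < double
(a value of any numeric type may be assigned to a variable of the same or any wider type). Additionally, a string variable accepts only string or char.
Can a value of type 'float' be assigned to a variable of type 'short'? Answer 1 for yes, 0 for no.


Target variable type: short
Source value type: float
Numeric ranks: float=5, short=2
Widening allowed iff rank(source) <= rank(target): 5 <= 2? No
Result: 0

0


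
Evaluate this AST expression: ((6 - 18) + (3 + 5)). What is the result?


Expression: ((6 - 18) + (3 + 5))
Evaluating step by step:
  6 - 18 = -12
  3 + 5 = 8
  -12 + 8 = -4
Result: -4

-4


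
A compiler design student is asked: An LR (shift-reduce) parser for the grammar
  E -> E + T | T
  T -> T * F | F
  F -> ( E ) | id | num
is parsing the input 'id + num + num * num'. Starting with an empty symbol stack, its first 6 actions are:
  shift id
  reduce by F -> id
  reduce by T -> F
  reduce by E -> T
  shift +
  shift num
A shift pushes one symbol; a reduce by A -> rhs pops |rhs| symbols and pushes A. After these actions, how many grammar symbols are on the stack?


Tracking the symbol stack through each action:
  Action 1: shift 'id' : push -> stack = [id] (size 1)
  Action 2: reduce by F -> id : pop 1, push F -> stack = [F] (size 1)
  Action 3: reduce by T -> F : pop 1, push T -> stack = [T] (size 1)
  Action 4: reduce by E -> T : pop 1, push E -> stack = [E] (size 1)
  Action 5: shift '+' : push -> stack = [E, +] (size 2)
  Action 6: shift 'num' : push -> stack = [E, +, num] (size 3)
Final stack size: 3

3


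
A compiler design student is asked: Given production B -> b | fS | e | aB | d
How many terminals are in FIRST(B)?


Production: B -> b | fS | e | aB | d
Examining each alternative for leading terminals:
  B -> b : first terminal = 'b'
  B -> fS : first terminal = 'f'
  B -> e : first terminal = 'e'
  B -> aB : first terminal = 'a'
  B -> d : first terminal = 'd'
FIRST(B) = {a, b, d, e, f}
Count: 5

5


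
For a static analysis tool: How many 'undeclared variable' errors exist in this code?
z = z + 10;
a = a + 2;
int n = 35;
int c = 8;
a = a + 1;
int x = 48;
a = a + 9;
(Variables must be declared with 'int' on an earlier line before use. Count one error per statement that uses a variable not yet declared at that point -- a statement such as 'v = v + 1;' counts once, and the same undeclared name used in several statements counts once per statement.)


Scanning code line by line:
  Line 1: use 'z' -> ERROR (undeclared)
  Line 2: use 'a' -> ERROR (undeclared)
  Line 3: declare 'n' -> declared = ['n']
  Line 4: declare 'c' -> declared = ['c', 'n']
  Line 5: use 'a' -> ERROR (undeclared)
  Line 6: declare 'x' -> declared = ['c', 'n', 'x']
  Line 7: use 'a' -> ERROR (undeclared)
Total undeclared variable errors: 4

4


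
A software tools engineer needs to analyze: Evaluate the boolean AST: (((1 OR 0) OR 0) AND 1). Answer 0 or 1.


Step 1: Evaluate inner node
  1 OR 0 = 1
Step 2: Evaluate next node
  1 OR 0 = 1
Step 3: Evaluate root node
  1 AND 1 = 1

1


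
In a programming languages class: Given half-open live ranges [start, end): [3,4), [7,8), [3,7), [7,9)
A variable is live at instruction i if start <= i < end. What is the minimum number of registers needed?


Live ranges:
  Var0: [3, 4)
  Var1: [7, 8)
  Var2: [3, 7)
  Var3: [7, 9)
Sweep-line events (position, delta, active):
  pos=3 start -> active=1
  pos=3 start -> active=2
  pos=4 end -> active=1
  pos=7 end -> active=0
  pos=7 start -> active=1
  pos=7 start -> active=2
  pos=8 end -> active=1
  pos=9 end -> active=0
Maximum simultaneous active: 2
Minimum registers needed: 2

2


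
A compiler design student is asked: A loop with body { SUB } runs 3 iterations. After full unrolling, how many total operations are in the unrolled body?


Loop body operations: SUB (1 op per iteration)
Unrolling 3 iterations:
  Iteration 1: SUB (1 ops)
  Iteration 2: SUB (1 ops)
  Iteration 3: SUB (1 ops)
Total: 3 iterations * 1 ops/iter = 3 operations

3


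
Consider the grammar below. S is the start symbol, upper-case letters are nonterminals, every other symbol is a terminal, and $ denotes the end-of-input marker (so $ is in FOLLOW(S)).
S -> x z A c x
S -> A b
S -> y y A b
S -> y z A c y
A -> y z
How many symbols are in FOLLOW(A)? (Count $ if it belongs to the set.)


S is the start symbol and does not occur in any rule body, so FOLLOW(S) = {$}.
Examining every occurrence of A in a rule body:
  S -> x z A c x : A is followed by terminal 'c' -> add 'c'
  S -> A b : A is followed by terminal 'b' -> add 'b'
  S -> y y A b : A is followed by terminal 'b' -> add 'b' (already in the set)
  S -> y z A c y : A is followed by terminal 'c' -> add 'c' (already in the set)
  A -> y z : A does not occur in the body -> contributes nothing
FOLLOW(A) = {b, c}
Count: 2

2


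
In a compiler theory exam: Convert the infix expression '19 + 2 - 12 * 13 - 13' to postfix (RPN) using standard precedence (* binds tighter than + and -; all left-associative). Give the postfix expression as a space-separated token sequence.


Applying the shunting-yard algorithm:
  Operand 19 -> output
  Push '+' onto operator stack -> op-stack: [+]
  Operand 2 -> output
  See '-' (prec 1); top '+' (prec 1) >= it -> pop '+' to output
  Push '-' onto operator stack -> op-stack: [-]
  Operand 12 -> output
  Push '*' onto operator stack -> op-stack: [-, *]
  Operand 13 -> output
  See '-' (prec 1); top '*' (prec 2) >= it -> pop '*' to output
  See '-' (prec 1); top '-' (prec 1) >= it -> pop '-' to output
  Push '-' onto operator stack -> op-stack: [-]
  Operand 13 -> output
  End of input: pop '-' to output
Postfix result: 19 2 + 12 13 * - 13 -

19 2 + 12 13 * - 13 -


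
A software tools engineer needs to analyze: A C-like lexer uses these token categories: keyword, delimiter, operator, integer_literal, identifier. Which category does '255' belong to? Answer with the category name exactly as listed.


Token: '255'
Checking categories:
  identifier: no
  integer_literal: YES
  operator: no
  keyword: no
  delimiter: no
Category: integer_literal

integer_literal


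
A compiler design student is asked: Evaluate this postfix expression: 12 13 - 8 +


Processing tokens left to right:
Push 12, Push 13
Pop 12 and 13, compute 12 - 13 = -1, push -1
Push 8
Pop -1 and 8, compute -1 + 8 = 7, push 7
Stack result: 7

7


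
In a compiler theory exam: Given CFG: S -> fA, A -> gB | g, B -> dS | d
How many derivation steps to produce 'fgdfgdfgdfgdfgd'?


Grammar: S -> fA, A -> gB | g, B -> dS | d
Deriving 'fgdfgdfgdfgdfgd':
Step 1: S -> fA => fA
Step 2: A -> gB => fgB
Step 3: B -> dS => fgdS
Step 4: S -> fA => fgdfA
Step 5: A -> gB => fgdfgB
Step 6: B -> dS => fgdfgdS
Step 7: S -> fA => fgdfgdfA
Step 8: A -> gB => fgdfgdfgB
Step 9: B -> dS => fgdfgdfgdS
Step 10: S -> fA => fgdfgdfgdfA
Step 11: A -> gB => fgdfgdfgdfgB
Step 12: B -> dS => fgdfgdfgdfgdS
Step 13: S -> fA => fgdfgdfgdfgdfA
Step 14: A -> gB => fgdfgdfgdfgdfgB
Step 15: B -> d => fgdfgdfgdfgdfgd
Total derivation steps: 15

15


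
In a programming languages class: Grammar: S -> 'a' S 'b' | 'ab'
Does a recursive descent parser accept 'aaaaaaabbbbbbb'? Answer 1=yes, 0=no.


Grammar accepts strings of the form a^n b^n (n >= 1)
Word: 'aaaaaaabbbbbbb'
Counting: 7 a's and 7 b's
Check: 7 == 7? Yes
Derivation (S -> aSb applied 6 time(s), then S -> ab): S => aSb => aaSbb => aaaSbbb => aaaaSbbbb => aaaaaSbbbbb => aaaaaaSbbbbbb => aaaaaaabbbbbbb
Accepted

1


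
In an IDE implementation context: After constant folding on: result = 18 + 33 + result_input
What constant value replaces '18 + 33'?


Identifying constant sub-expression:
  Original: result = 18 + 33 + result_input
  18 and 33 are both compile-time constants
  Evaluating: 18 + 33 = 51
  After folding: result = 51 + result_input

51


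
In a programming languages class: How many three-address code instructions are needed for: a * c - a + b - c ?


Expression: a * c - a + b - c
Generating three-address code (respecting * over +/- precedence):
  Instruction 1: t1 = a * c
  Instruction 2: t2 = t1 - a
  Instruction 3: t3 = t2 + b
  Instruction 4: t4 = t3 - c
Total instructions: 4

4


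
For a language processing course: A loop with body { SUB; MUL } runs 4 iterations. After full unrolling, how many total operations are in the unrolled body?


Loop body operations: SUB, MUL (2 ops per iteration)
Unrolling 4 iterations:
  Iteration 1: SUB, MUL (2 ops)
  Iteration 2: SUB, MUL (2 ops)
  Iteration 3: SUB, MUL (2 ops)
  Iteration 4: SUB, MUL (2 ops)
Total: 4 iterations * 2 ops/iter = 8 operations

8


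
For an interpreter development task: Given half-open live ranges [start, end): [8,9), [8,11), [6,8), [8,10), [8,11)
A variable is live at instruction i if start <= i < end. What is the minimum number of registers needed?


Live ranges:
  Var0: [8, 9)
  Var1: [8, 11)
  Var2: [6, 8)
  Var3: [8, 10)
  Var4: [8, 11)
Sweep-line events (position, delta, active):
  pos=6 start -> active=1
  pos=8 end -> active=0
  pos=8 start -> active=1
  pos=8 start -> active=2
  pos=8 start -> active=3
  pos=8 start -> active=4
  pos=9 end -> active=3
  pos=10 end -> active=2
  pos=11 end -> active=1
  pos=11 end -> active=0
Maximum simultaneous active: 4
Minimum registers needed: 4

4


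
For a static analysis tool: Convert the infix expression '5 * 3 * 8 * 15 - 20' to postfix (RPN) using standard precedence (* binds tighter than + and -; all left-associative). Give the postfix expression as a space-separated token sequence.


Applying the shunting-yard algorithm:
  Operand 5 -> output
  Push '*' onto operator stack -> op-stack: [*]
  Operand 3 -> output
  See '*' (prec 2); top '*' (prec 2) >= it -> pop '*' to output
  Push '*' onto operator stack -> op-stack: [*]
  Operand 8 -> output
  See '*' (prec 2); top '*' (prec 2) >= it -> pop '*' to output
  Push '*' onto operator stack -> op-stack: [*]
  Operand 15 -> output
  See '-' (prec 1); top '*' (prec 2) >= it -> pop '*' to output
  Push '-' onto operator stack -> op-stack: [-]
  Operand 20 -> output
  End of input: pop '-' to output
Postfix result: 5 3 * 8 * 15 * 20 -

5 3 * 8 * 15 * 20 -


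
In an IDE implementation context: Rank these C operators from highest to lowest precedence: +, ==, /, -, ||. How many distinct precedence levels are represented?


Looking up precedence for each operator:
  + -> precedence 5
  == -> precedence 3
  / -> precedence 6
  - -> precedence 5
  || -> precedence 1
Sorted highest to lowest: /, +, -, ==, ||
Distinct precedence values: [6, 5, 3, 1]
Number of distinct levels: 4

4


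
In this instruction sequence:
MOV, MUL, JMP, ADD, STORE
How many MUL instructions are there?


Scanning instruction sequence for MUL:
  Position 1: MOV
  Position 2: MUL <- MATCH
  Position 3: JMP
  Position 4: ADD
  Position 5: STORE
Matches at positions: [2]
Total MUL count: 1

1


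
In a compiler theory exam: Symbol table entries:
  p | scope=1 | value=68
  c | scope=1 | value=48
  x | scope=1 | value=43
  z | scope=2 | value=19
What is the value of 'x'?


Searching symbol table for 'x':
  p | scope=1 | value=68
  c | scope=1 | value=48
  x | scope=1 | value=43 <- MATCH
  z | scope=2 | value=19
Found 'x' at scope 1 with value 43

43


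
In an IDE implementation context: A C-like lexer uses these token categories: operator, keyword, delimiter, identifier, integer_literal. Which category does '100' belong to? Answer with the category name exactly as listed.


Token: '100'
Checking categories:
  identifier: no
  integer_literal: YES
  operator: no
  keyword: no
  delimiter: no
Category: integer_literal

integer_literal


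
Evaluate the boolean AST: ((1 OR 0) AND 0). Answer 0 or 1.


Step 1: Evaluate inner node
  1 OR 0 = 1
Step 2: Evaluate root node
  1 AND 0 = 0

0


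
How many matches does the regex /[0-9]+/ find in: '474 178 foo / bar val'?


Pattern: /[0-9]+/ (int literals)
Input: '474 178 foo / bar val'
Scanning for matches:
  Match 1: '474'
  Match 2: '178'
Total matches: 2

2


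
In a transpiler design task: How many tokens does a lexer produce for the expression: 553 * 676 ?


Scanning '553 * 676'
Token 1: '553' -> integer_literal
Token 2: '*' -> operator
Token 3: '676' -> integer_literal
Total tokens: 3

3


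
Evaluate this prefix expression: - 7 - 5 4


Parsing prefix expression: - 7 - 5 4
Step 1: Innermost operation '- 5 4'
  5 - 4 = 1
Step 2: Outer operation '- 7 [1]'
  7 - 1 = 6

6


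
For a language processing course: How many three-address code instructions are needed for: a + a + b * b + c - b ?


Expression: a + a + b * b + c - b
Generating three-address code (respecting * over +/- precedence):
  Instruction 1: t1 = b * b
  Instruction 2: t2 = a + a
  Instruction 3: t3 = t2 + t1
  Instruction 4: t4 = t3 + c
  Instruction 5: t5 = t4 - b
Total instructions: 5

5


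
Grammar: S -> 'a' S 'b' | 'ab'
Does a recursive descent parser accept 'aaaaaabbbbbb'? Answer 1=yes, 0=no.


Grammar accepts strings of the form a^n b^n (n >= 1)
Word: 'aaaaaabbbbbb'
Counting: 6 a's and 6 b's
Check: 6 == 6? Yes
Derivation (S -> aSb applied 5 time(s), then S -> ab): S => aSb => aaSbb => aaaSbbb => aaaaSbbbb => aaaaaSbbbbb => aaaaaabbbbbb
Accepted

1


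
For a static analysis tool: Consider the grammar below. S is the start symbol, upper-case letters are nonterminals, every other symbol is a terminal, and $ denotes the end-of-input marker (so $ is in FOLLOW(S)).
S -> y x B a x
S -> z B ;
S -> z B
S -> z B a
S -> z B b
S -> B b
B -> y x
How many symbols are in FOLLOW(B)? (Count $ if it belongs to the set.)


S is the start symbol and does not occur in any rule body, so FOLLOW(S) = {$}.
Examining every occurrence of B in a rule body:
  S -> y x B a x : B is followed by terminal 'a' -> add 'a'
  S -> z B ; : B is followed by terminal ';' -> add ';'
  S -> z B : B is at the right end -> add FOLLOW(S) = {$}
  S -> z B a : B is followed by terminal 'a' -> add 'a' (already in the set)
  S -> z B b : B is followed by terminal 'b' -> add 'b'
  S -> B b : B is followed by terminal 'b' -> add 'b' (already in the set)
  B -> y x : B does not occur in the body -> contributes nothing
FOLLOW(B) = {;, a, b, $}
Count: 4

4


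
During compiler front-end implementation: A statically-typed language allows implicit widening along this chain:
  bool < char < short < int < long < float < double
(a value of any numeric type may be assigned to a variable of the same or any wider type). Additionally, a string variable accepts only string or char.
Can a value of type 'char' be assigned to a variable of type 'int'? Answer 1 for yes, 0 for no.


Target variable type: int
Source value type: char
Numeric ranks: char=1, int=3
Widening allowed iff rank(source) <= rank(target): 1 <= 3? Yes
Result: 1

1


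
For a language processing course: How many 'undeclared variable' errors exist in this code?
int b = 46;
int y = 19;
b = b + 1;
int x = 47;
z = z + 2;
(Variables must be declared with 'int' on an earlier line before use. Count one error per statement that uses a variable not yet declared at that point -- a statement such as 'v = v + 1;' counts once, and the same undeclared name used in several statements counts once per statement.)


Scanning code line by line:
  Line 1: declare 'b' -> declared = ['b']
  Line 2: declare 'y' -> declared = ['b', 'y']
  Line 3: use 'b' -> OK (declared)
  Line 4: declare 'x' -> declared = ['b', 'x', 'y']
  Line 5: use 'z' -> ERROR (undeclared)
Total undeclared variable errors: 1

1


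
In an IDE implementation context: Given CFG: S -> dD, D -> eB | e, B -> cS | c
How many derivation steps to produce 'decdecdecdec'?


Grammar: S -> dD, D -> eB | e, B -> cS | c
Deriving 'decdecdecdec':
Step 1: S -> dD => dD
Step 2: D -> eB => deB
Step 3: B -> cS => decS
Step 4: S -> dD => decdD
Step 5: D -> eB => decdeB
Step 6: B -> cS => decdecS
Step 7: S -> dD => decdecdD
Step 8: D -> eB => decdecdeB
Step 9: B -> cS => decdecdecS
Step 10: S -> dD => decdecdecdD
Step 11: D -> eB => decdecdecdeB
Step 12: B -> c => decdecdecdec
Total derivation steps: 12

12


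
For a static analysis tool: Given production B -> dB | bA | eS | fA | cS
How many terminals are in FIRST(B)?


Production: B -> dB | bA | eS | fA | cS
Examining each alternative for leading terminals:
  B -> dB : first terminal = 'd'
  B -> bA : first terminal = 'b'
  B -> eS : first terminal = 'e'
  B -> fA : first terminal = 'f'
  B -> cS : first terminal = 'c'
FIRST(B) = {b, c, d, e, f}
Count: 5

5


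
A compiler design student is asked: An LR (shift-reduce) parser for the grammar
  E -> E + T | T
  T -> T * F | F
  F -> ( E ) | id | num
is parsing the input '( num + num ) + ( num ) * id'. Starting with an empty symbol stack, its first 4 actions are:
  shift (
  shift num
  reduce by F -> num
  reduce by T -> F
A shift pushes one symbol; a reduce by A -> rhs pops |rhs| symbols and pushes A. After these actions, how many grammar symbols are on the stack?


Tracking the symbol stack through each action:
  Action 1: shift '(' : push -> stack = [(] (size 1)
  Action 2: shift 'num' : push -> stack = [(, num] (size 2)
  Action 3: reduce by F -> num : pop 1, push F -> stack = [(, F] (size 2)
  Action 4: reduce by T -> F : pop 1, push T -> stack = [(, T] (size 2)
Final stack size: 2

2


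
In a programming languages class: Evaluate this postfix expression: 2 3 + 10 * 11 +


Processing tokens left to right:
Push 2, Push 3
Pop 2 and 3, compute 2 + 3 = 5, push 5
Push 10
Pop 5 and 10, compute 5 * 10 = 50, push 50
Push 11
Pop 50 and 11, compute 50 + 11 = 61, push 61
Stack result: 61

61


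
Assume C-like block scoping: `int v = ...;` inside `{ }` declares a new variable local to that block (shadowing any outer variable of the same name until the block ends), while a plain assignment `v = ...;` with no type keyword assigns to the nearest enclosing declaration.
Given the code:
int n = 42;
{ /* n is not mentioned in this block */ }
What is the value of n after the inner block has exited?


Analyzing scoping rules:
Outer scope: declares n = 42
Inner block: n is neither redeclared nor assigned -> unchanged
After the block -> 42
Result: 42

42


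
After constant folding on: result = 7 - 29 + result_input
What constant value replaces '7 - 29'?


Identifying constant sub-expression:
  Original: result = 7 - 29 + result_input
  7 and 29 are both compile-time constants
  Evaluating: 7 - 29 = -22
  After folding: result = -22 + result_input

-22


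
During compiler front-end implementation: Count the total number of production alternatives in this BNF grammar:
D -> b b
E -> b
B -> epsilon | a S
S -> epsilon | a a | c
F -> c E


Counting alternatives per rule:
  D: 1 alternative(s)
  E: 1 alternative(s)
  B: 2 alternative(s)
  S: 3 alternative(s)
  F: 1 alternative(s)
Sum: 1 + 1 + 2 + 3 + 1 = 8

8


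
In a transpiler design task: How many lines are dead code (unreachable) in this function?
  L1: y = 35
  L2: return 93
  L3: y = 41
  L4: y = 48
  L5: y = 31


Analyzing control flow:
  L1: reachable (before return)
  L2: reachable (return statement)
  L3: DEAD (after return at L2)
  L4: DEAD (after return at L2)
  L5: DEAD (after return at L2)
Return at L2, total lines = 5
Dead lines: L3 through L5
Count: 3

3


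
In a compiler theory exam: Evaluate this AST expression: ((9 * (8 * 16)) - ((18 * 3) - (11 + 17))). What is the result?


Expression: ((9 * (8 * 16)) - ((18 * 3) - (11 + 17)))
Evaluating step by step:
  8 * 16 = 128
  9 * 128 = 1152
  18 * 3 = 54
  11 + 17 = 28
  54 - 28 = 26
  1152 - 26 = 1126
Result: 1126

1126


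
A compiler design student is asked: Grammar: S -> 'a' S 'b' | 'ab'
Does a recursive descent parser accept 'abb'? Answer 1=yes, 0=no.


Grammar accepts strings of the form a^n b^n (n >= 1)
Word: 'abb'
Counting: 1 a's and 2 b's
Check: 1 == 2? No
Mismatch: a-count != b-count
Rejected

0


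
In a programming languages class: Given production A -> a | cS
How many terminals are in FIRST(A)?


Production: A -> a | cS
Examining each alternative for leading terminals:
  A -> a : first terminal = 'a'
  A -> cS : first terminal = 'c'
FIRST(A) = {a, c}
Count: 2

2


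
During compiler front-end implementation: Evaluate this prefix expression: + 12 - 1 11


Parsing prefix expression: + 12 - 1 11
Step 1: Innermost operation '- 1 11'
  1 - 11 = -10
Step 2: Outer operation '+ 12 [-10]'
  12 + -10 = 2

2


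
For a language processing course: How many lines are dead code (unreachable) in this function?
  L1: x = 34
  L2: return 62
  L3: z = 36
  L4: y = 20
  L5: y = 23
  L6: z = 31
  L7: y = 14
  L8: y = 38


Analyzing control flow:
  L1: reachable (before return)
  L2: reachable (return statement)
  L3: DEAD (after return at L2)
  L4: DEAD (after return at L2)
  L5: DEAD (after return at L2)
  L6: DEAD (after return at L2)
  L7: DEAD (after return at L2)
  L8: DEAD (after return at L2)
Return at L2, total lines = 8
Dead lines: L3 through L8
Count: 6

6


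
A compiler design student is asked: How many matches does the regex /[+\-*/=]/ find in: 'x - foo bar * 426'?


Pattern: /[+\-*/=]/ (operators)
Input: 'x - foo bar * 426'
Scanning for matches:
  Match 1: '-'
  Match 2: '*'
Total matches: 2

2


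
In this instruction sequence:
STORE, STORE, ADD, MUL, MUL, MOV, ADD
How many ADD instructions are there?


Scanning instruction sequence for ADD:
  Position 1: STORE
  Position 2: STORE
  Position 3: ADD <- MATCH
  Position 4: MUL
  Position 5: MUL
  Position 6: MOV
  Position 7: ADD <- MATCH
Matches at positions: [3, 7]
Total ADD count: 2

2
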